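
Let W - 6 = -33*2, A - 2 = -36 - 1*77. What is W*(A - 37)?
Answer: 8880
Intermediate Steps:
A = -111 (A = 2 + (-36 - 1*77) = 2 + (-36 - 77) = 2 - 113 = -111)
W = -60 (W = 6 - 33*2 = 6 - 66 = -60)
W*(A - 37) = -60*(-111 - 37) = -60*(-148) = 8880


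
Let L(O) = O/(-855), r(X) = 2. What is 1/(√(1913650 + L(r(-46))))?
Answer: 3*√38859055265/818085374 ≈ 0.00072288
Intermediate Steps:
L(O) = -O/855 (L(O) = O*(-1/855) = -O/855)
1/(√(1913650 + L(r(-46)))) = 1/(√(1913650 - 1/855*2)) = 1/(√(1913650 - 2/855)) = 1/(√(1636170748/855)) = 1/(2*√38859055265/285) = 3*√38859055265/818085374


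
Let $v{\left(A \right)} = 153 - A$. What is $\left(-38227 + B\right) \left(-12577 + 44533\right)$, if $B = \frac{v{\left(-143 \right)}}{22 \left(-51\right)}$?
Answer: $- \frac{228437412740}{187} \approx -1.2216 \cdot 10^{9}$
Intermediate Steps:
$B = - \frac{148}{561}$ ($B = \frac{153 - -143}{22 \left(-51\right)} = \frac{153 + 143}{-1122} = 296 \left(- \frac{1}{1122}\right) = - \frac{148}{561} \approx -0.26381$)
$\left(-38227 + B\right) \left(-12577 + 44533\right) = \left(-38227 - \frac{148}{561}\right) \left(-12577 + 44533\right) = \left(- \frac{21445495}{561}\right) 31956 = - \frac{228437412740}{187}$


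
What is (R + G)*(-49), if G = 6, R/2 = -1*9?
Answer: 588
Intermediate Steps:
R = -18 (R = 2*(-1*9) = 2*(-9) = -18)
(R + G)*(-49) = (-18 + 6)*(-49) = -12*(-49) = 588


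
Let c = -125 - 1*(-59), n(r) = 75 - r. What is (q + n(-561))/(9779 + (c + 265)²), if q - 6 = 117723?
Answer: 7891/3292 ≈ 2.3970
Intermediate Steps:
c = -66 (c = -125 + 59 = -66)
q = 117729 (q = 6 + 117723 = 117729)
(q + n(-561))/(9779 + (c + 265)²) = (117729 + (75 - 1*(-561)))/(9779 + (-66 + 265)²) = (117729 + (75 + 561))/(9779 + 199²) = (117729 + 636)/(9779 + 39601) = 118365/49380 = 118365*(1/49380) = 7891/3292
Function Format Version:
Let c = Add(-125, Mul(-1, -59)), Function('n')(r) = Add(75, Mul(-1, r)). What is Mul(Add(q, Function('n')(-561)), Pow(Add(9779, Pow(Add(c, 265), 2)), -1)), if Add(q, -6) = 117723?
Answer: Rational(7891, 3292) ≈ 2.3970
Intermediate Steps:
c = -66 (c = Add(-125, 59) = -66)
q = 117729 (q = Add(6, 117723) = 117729)
Mul(Add(q, Function('n')(-561)), Pow(Add(9779, Pow(Add(c, 265), 2)), -1)) = Mul(Add(117729, Add(75, Mul(-1, -561))), Pow(Add(9779, Pow(Add(-66, 265), 2)), -1)) = Mul(Add(117729, Add(75, 561)), Pow(Add(9779, Pow(199, 2)), -1)) = Mul(Add(117729, 636), Pow(Add(9779, 39601), -1)) = Mul(118365, Pow(49380, -1)) = Mul(118365, Rational(1, 49380)) = Rational(7891, 3292)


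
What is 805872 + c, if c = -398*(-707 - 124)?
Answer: 1136610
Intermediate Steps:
c = 330738 (c = -398*(-831) = 330738)
805872 + c = 805872 + 330738 = 1136610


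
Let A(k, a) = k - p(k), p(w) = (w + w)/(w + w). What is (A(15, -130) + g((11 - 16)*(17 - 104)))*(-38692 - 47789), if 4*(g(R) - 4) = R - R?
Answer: -1556658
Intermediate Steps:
p(w) = 1 (p(w) = (2*w)/((2*w)) = (2*w)*(1/(2*w)) = 1)
A(k, a) = -1 + k (A(k, a) = k - 1*1 = k - 1 = -1 + k)
g(R) = 4 (g(R) = 4 + (R - R)/4 = 4 + (¼)*0 = 4 + 0 = 4)
(A(15, -130) + g((11 - 16)*(17 - 104)))*(-38692 - 47789) = ((-1 + 15) + 4)*(-38692 - 47789) = (14 + 4)*(-86481) = 18*(-86481) = -1556658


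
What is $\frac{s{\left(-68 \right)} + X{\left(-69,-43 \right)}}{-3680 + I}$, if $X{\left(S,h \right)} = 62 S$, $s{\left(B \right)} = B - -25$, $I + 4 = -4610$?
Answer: $\frac{149}{286} \approx 0.52098$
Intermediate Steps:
$I = -4614$ ($I = -4 - 4610 = -4614$)
$s{\left(B \right)} = 25 + B$ ($s{\left(B \right)} = B + 25 = 25 + B$)
$\frac{s{\left(-68 \right)} + X{\left(-69,-43 \right)}}{-3680 + I} = \frac{\left(25 - 68\right) + 62 \left(-69\right)}{-3680 - 4614} = \frac{-43 - 4278}{-8294} = \left(-4321\right) \left(- \frac{1}{8294}\right) = \frac{149}{286}$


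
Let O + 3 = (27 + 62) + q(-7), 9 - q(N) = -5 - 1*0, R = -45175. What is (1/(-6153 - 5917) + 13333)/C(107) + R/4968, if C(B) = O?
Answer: 23280330691/187386750 ≈ 124.24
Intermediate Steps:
q(N) = 14 (q(N) = 9 - (-5 - 1*0) = 9 - (-5 + 0) = 9 - 1*(-5) = 9 + 5 = 14)
O = 100 (O = -3 + ((27 + 62) + 14) = -3 + (89 + 14) = -3 + 103 = 100)
C(B) = 100
(1/(-6153 - 5917) + 13333)/C(107) + R/4968 = (1/(-6153 - 5917) + 13333)/100 - 45175/4968 = (1/(-12070) + 13333)*(1/100) - 45175*1/4968 = (-1/12070 + 13333)*(1/100) - 45175/4968 = (160929309/12070)*(1/100) - 45175/4968 = 160929309/1207000 - 45175/4968 = 23280330691/187386750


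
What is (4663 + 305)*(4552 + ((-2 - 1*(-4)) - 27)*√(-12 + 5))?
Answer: 22614336 - 124200*I*√7 ≈ 2.2614e+7 - 3.286e+5*I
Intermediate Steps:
(4663 + 305)*(4552 + ((-2 - 1*(-4)) - 27)*√(-12 + 5)) = 4968*(4552 + ((-2 + 4) - 27)*√(-7)) = 4968*(4552 + (2 - 27)*(I*√7)) = 4968*(4552 - 25*I*√7) = 22614336 - 124200*I*√7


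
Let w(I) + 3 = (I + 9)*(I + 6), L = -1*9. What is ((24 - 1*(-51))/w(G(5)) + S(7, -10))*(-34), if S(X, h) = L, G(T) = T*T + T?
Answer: 142052/467 ≈ 304.18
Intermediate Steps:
L = -9
G(T) = T + T**2 (G(T) = T**2 + T = T + T**2)
S(X, h) = -9
w(I) = -3 + (6 + I)*(9 + I) (w(I) = -3 + (I + 9)*(I + 6) = -3 + (9 + I)*(6 + I) = -3 + (6 + I)*(9 + I))
((24 - 1*(-51))/w(G(5)) + S(7, -10))*(-34) = ((24 - 1*(-51))/(51 + (5*(1 + 5))**2 + 15*(5*(1 + 5))) - 9)*(-34) = ((24 + 51)/(51 + (5*6)**2 + 15*(5*6)) - 9)*(-34) = (75/(51 + 30**2 + 15*30) - 9)*(-34) = (75/(51 + 900 + 450) - 9)*(-34) = (75/1401 - 9)*(-34) = (75*(1/1401) - 9)*(-34) = (25/467 - 9)*(-34) = -4178/467*(-34) = 142052/467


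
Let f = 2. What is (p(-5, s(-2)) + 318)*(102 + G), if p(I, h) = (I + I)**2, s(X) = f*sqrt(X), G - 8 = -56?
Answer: 22572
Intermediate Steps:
G = -48 (G = 8 - 56 = -48)
s(X) = 2*sqrt(X)
p(I, h) = 4*I**2 (p(I, h) = (2*I)**2 = 4*I**2)
(p(-5, s(-2)) + 318)*(102 + G) = (4*(-5)**2 + 318)*(102 - 48) = (4*25 + 318)*54 = (100 + 318)*54 = 418*54 = 22572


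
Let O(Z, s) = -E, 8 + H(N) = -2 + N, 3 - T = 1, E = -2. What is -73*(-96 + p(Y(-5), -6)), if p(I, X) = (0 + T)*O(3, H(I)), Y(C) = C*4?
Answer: 6716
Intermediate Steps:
T = 2 (T = 3 - 1*1 = 3 - 1 = 2)
H(N) = -10 + N (H(N) = -8 + (-2 + N) = -10 + N)
O(Z, s) = 2 (O(Z, s) = -1*(-2) = 2)
Y(C) = 4*C
p(I, X) = 4 (p(I, X) = (0 + 2)*2 = 2*2 = 4)
-73*(-96 + p(Y(-5), -6)) = -73*(-96 + 4) = -73*(-92) = 6716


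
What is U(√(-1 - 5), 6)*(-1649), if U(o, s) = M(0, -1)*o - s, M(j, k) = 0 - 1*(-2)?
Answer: 9894 - 3298*I*√6 ≈ 9894.0 - 8078.4*I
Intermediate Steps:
M(j, k) = 2 (M(j, k) = 0 + 2 = 2)
U(o, s) = -s + 2*o (U(o, s) = 2*o - s = -s + 2*o)
U(√(-1 - 5), 6)*(-1649) = (-1*6 + 2*√(-1 - 5))*(-1649) = (-6 + 2*√(-6))*(-1649) = (-6 + 2*(I*√6))*(-1649) = (-6 + 2*I*√6)*(-1649) = 9894 - 3298*I*√6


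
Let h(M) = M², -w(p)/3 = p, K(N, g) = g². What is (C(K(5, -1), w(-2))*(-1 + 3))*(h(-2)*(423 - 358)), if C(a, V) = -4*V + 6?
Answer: -9360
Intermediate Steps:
w(p) = -3*p
C(a, V) = 6 - 4*V
(C(K(5, -1), w(-2))*(-1 + 3))*(h(-2)*(423 - 358)) = ((6 - (-12)*(-2))*(-1 + 3))*((-2)²*(423 - 358)) = ((6 - 4*6)*2)*(4*65) = ((6 - 24)*2)*260 = -18*2*260 = -36*260 = -9360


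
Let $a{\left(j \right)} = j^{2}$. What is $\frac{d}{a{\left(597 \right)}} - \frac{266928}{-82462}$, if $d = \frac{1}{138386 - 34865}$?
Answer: $\frac{4924263198543527}{1521251393165559} \approx 3.237$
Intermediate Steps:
$d = \frac{1}{103521}$ ($d = \frac{1}{138386 + \left(-58388 + 23523\right)} = \frac{1}{138386 - 34865} = \frac{1}{103521} \approx 9.6599 \cdot 10^{-6}$)
$\frac{d}{a{\left(597 \right)}} - \frac{266928}{-82462} = \frac{1}{103521 \cdot 597^{2}} - \frac{266928}{-82462} = \frac{1}{103521 \cdot 356409} - - \frac{133464}{41231} = \frac{1}{103521} \cdot \frac{1}{356409} + \frac{133464}{41231} = \frac{1}{36895816089} + \frac{133464}{41231} = \frac{4924263198543527}{1521251393165559}$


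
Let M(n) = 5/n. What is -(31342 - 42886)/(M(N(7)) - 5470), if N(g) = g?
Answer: -6216/2945 ≈ -2.1107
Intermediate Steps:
-(31342 - 42886)/(M(N(7)) - 5470) = -(31342 - 42886)/(5/7 - 5470) = -(-11544)/(5*(⅐) - 5470) = -(-11544)/(5/7 - 5470) = -(-11544)/(-38285/7) = -(-11544)*(-7)/38285 = -1*6216/2945 = -6216/2945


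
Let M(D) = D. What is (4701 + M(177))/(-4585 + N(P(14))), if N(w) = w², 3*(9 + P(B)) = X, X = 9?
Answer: -4878/4549 ≈ -1.0723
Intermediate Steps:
P(B) = -6 (P(B) = -9 + (⅓)*9 = -9 + 3 = -6)
(4701 + M(177))/(-4585 + N(P(14))) = (4701 + 177)/(-4585 + (-6)²) = 4878/(-4585 + 36) = 4878/(-4549) = 4878*(-1/4549) = -4878/4549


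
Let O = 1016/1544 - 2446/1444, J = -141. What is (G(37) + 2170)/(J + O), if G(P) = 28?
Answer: -306282508/19792131 ≈ -15.475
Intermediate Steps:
O = -144345/139346 (O = 1016*(1/1544) - 2446*1/1444 = 127/193 - 1223/722 = -144345/139346 ≈ -1.0359)
(G(37) + 2170)/(J + O) = (28 + 2170)/(-141 - 144345/139346) = 2198/(-19792131/139346) = 2198*(-139346/19792131) = -306282508/19792131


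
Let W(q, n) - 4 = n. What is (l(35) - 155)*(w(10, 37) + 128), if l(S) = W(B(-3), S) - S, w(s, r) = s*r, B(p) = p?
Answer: -75198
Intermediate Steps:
w(s, r) = r*s
W(q, n) = 4 + n
l(S) = 4 (l(S) = (4 + S) - S = 4)
(l(35) - 155)*(w(10, 37) + 128) = (4 - 155)*(37*10 + 128) = -151*(370 + 128) = -151*498 = -75198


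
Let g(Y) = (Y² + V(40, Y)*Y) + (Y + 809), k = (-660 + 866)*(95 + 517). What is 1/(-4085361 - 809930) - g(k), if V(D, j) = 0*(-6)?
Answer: -77807106572509916/4895291 ≈ -1.5894e+10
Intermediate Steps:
V(D, j) = 0
k = 126072 (k = 206*612 = 126072)
g(Y) = 809 + Y + Y² (g(Y) = (Y² + 0*Y) + (Y + 809) = (Y² + 0) + (809 + Y) = Y² + (809 + Y) = 809 + Y + Y²)
1/(-4085361 - 809930) - g(k) = 1/(-4085361 - 809930) - (809 + 126072 + 126072²) = 1/(-4895291) - (809 + 126072 + 15894149184) = -1/4895291 - 1*15894276065 = -1/4895291 - 15894276065 = -77807106572509916/4895291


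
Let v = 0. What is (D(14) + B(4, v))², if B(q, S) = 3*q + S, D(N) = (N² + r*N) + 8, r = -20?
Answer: 4096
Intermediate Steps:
D(N) = 8 + N² - 20*N (D(N) = (N² - 20*N) + 8 = 8 + N² - 20*N)
B(q, S) = S + 3*q
(D(14) + B(4, v))² = ((8 + 14² - 20*14) + (0 + 3*4))² = ((8 + 196 - 280) + (0 + 12))² = (-76 + 12)² = (-64)² = 4096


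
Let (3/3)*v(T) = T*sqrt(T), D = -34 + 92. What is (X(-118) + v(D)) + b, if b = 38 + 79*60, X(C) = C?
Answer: 4660 + 58*sqrt(58) ≈ 5101.7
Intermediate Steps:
D = 58
v(T) = T**(3/2) (v(T) = T*sqrt(T) = T**(3/2))
b = 4778 (b = 38 + 4740 = 4778)
(X(-118) + v(D)) + b = (-118 + 58**(3/2)) + 4778 = (-118 + 58*sqrt(58)) + 4778 = 4660 + 58*sqrt(58)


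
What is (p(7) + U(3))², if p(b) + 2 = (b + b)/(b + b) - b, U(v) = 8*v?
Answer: 256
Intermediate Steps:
p(b) = -1 - b (p(b) = -2 + ((b + b)/(b + b) - b) = -2 + ((2*b)/((2*b)) - b) = -2 + ((2*b)*(1/(2*b)) - b) = -2 + (1 - b) = -1 - b)
(p(7) + U(3))² = ((-1 - 1*7) + 8*3)² = ((-1 - 7) + 24)² = (-8 + 24)² = 16² = 256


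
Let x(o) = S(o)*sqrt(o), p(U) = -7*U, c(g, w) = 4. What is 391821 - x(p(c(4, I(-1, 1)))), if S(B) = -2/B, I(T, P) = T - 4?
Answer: 391821 - I*sqrt(7)/7 ≈ 3.9182e+5 - 0.37796*I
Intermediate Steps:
I(T, P) = -4 + T
x(o) = -2/sqrt(o) (x(o) = (-2/o)*sqrt(o) = -2/sqrt(o))
391821 - x(p(c(4, I(-1, 1)))) = 391821 - (-2)/sqrt(-7*4) = 391821 - (-2)/sqrt(-28) = 391821 - (-2)*(-I*sqrt(7)/14) = 391821 - I*sqrt(7)/7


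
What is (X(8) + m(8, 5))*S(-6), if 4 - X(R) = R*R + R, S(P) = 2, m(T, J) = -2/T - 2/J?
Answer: -1373/10 ≈ -137.30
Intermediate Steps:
m(T, J) = -2/J - 2/T
X(R) = 4 - R - R**2 (X(R) = 4 - (R*R + R) = 4 - (R**2 + R) = 4 - (R + R**2) = 4 + (-R - R**2) = 4 - R - R**2)
(X(8) + m(8, 5))*S(-6) = ((4 - 1*8 - 1*8**2) + (-2/5 - 2/8))*2 = ((4 - 8 - 1*64) + (-2*1/5 - 2*1/8))*2 = ((4 - 8 - 64) + (-2/5 - 1/4))*2 = (-68 - 13/20)*2 = -1373/20*2 = -1373/10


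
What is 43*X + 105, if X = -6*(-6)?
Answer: 1653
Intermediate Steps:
X = 36
43*X + 105 = 43*36 + 105 = 1548 + 105 = 1653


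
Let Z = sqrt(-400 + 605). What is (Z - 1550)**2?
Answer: (1550 - sqrt(205))**2 ≈ 2.3583e+6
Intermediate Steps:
Z = sqrt(205) ≈ 14.318
(Z - 1550)**2 = (sqrt(205) - 1550)**2 = (-1550 + sqrt(205))**2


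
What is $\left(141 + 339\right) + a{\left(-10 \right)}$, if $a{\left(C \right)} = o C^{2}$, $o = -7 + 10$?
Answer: $780$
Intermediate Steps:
$o = 3$
$a{\left(C \right)} = 3 C^{2}$
$\left(141 + 339\right) + a{\left(-10 \right)} = \left(141 + 339\right) + 3 \left(-10\right)^{2} = 480 + 3 \cdot 100 = 480 + 300 = 780$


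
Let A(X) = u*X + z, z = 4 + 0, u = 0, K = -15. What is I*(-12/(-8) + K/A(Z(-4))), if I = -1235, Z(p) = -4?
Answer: 11115/4 ≈ 2778.8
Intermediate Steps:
z = 4
A(X) = 4 (A(X) = 0*X + 4 = 0 + 4 = 4)
I*(-12/(-8) + K/A(Z(-4))) = -1235*(-12/(-8) - 15/4) = -1235*(-12*(-1/8) - 15*1/4) = -1235*(3/2 - 15/4) = -1235*(-9/4) = 11115/4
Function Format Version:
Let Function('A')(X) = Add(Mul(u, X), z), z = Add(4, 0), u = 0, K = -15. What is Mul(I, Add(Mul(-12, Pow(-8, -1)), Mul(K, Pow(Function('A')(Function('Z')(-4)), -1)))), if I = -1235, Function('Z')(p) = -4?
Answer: Rational(11115, 4) ≈ 2778.8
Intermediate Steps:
z = 4
Function('A')(X) = 4 (Function('A')(X) = Add(Mul(0, X), 4) = Add(0, 4) = 4)
Mul(I, Add(Mul(-12, Pow(-8, -1)), Mul(K, Pow(Function('A')(Function('Z')(-4)), -1)))) = Mul(-1235, Add(Mul(-12, Pow(-8, -1)), Mul(-15, Pow(4, -1)))) = Mul(-1235, Add(Mul(-12, Rational(-1, 8)), Mul(-15, Rational(1, 4)))) = Mul(-1235, Add(Rational(3, 2), Rational(-15, 4))) = Mul(-1235, Rational(-9, 4)) = Rational(11115, 4)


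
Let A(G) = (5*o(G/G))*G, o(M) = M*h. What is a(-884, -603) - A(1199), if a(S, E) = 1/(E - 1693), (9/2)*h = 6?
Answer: -55058083/6888 ≈ -7993.3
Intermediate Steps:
h = 4/3 (h = (2/9)*6 = 4/3 ≈ 1.3333)
o(M) = 4*M/3 (o(M) = M*(4/3) = 4*M/3)
A(G) = 20*G/3 (A(G) = (5*(4*(G/G)/3))*G = (5*((4/3)*1))*G = (5*(4/3))*G = 20*G/3)
a(S, E) = 1/(-1693 + E)
a(-884, -603) - A(1199) = 1/(-1693 - 603) - 20*1199/3 = 1/(-2296) - 1*23980/3 = -1/2296 - 23980/3 = -55058083/6888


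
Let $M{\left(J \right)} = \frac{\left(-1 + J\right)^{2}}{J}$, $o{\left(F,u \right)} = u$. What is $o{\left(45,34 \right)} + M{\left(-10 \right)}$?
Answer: $\frac{219}{10} \approx 21.9$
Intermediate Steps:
$M{\left(J \right)} = \frac{\left(-1 + J\right)^{2}}{J}$
$o{\left(45,34 \right)} + M{\left(-10 \right)} = 34 + \frac{\left(-1 - 10\right)^{2}}{-10} = 34 - \frac{\left(-11\right)^{2}}{10} = 34 - \frac{121}{10} = \frac{219}{10}$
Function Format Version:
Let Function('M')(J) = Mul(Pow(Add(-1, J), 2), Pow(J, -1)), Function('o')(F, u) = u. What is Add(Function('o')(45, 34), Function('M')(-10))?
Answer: Rational(219, 10) ≈ 21.900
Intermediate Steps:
Function('M')(J) = Mul(Pow(J, -1), Pow(Add(-1, J), 2))
Add(Function('o')(45, 34), Function('M')(-10)) = Add(34, Mul(Pow(-10, -1), Pow(Add(-1, -10), 2))) = Add(34, Mul(Rational(-1, 10), Pow(-11, 2))) = Add(34, Mul(Rational(-1, 10), 121)) = Add(34, Rational(-121, 10)) = Rational(219, 10)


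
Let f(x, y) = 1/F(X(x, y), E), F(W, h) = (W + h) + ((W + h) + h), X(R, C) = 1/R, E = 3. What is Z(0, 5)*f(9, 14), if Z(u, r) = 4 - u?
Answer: 36/83 ≈ 0.43373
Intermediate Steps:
F(W, h) = 2*W + 3*h (F(W, h) = (W + h) + (W + 2*h) = 2*W + 3*h)
f(x, y) = 1/(9 + 2/x) (f(x, y) = 1/(2/x + 3*3) = 1/(2/x + 9) = 1/(9 + 2/x))
Z(0, 5)*f(9, 14) = (4 - 1*0)*(9/(2 + 9*9)) = (4 + 0)*(9/(2 + 81)) = 4*(9/83) = 36/83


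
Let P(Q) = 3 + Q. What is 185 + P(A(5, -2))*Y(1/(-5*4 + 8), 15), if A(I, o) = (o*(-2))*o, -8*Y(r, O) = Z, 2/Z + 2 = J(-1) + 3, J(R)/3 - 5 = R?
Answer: 9625/52 ≈ 185.10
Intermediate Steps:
J(R) = 15 + 3*R
Z = 2/13 (Z = 2/(-2 + ((15 + 3*(-1)) + 3)) = 2/(-2 + ((15 - 3) + 3)) = 2/(-2 + (12 + 3)) = 2/(-2 + 15) = 2/13 ≈ 0.15385)
Y(r, O) = -1/52 (Y(r, O) = -1/8*2/13 = -1/52)
A(I, o) = -2*o**2 (A(I, o) = (-2*o)*o = -2*o**2)
185 + P(A(5, -2))*Y(1/(-5*4 + 8), 15) = 185 + (3 - 2*(-2)**2)*(-1/52) = 185 + (3 - 2*4)*(-1/52) = 185 + (3 - 8)*(-1/52) = 185 - 5*(-1/52) = 185 + 5/52 = 9625/52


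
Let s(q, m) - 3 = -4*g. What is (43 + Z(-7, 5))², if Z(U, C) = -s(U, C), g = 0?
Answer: 1600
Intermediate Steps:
s(q, m) = 3 (s(q, m) = 3 - 4*0 = 3 + 0 = 3)
Z(U, C) = -3 (Z(U, C) = -1*3 = -3)
(43 + Z(-7, 5))² = (43 - 3)² = 40² = 1600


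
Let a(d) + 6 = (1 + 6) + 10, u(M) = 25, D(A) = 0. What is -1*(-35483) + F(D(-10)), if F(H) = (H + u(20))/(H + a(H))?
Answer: 390338/11 ≈ 35485.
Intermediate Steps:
a(d) = 11 (a(d) = -6 + ((1 + 6) + 10) = -6 + (7 + 10) = -6 + 17 = 11)
F(H) = (25 + H)/(11 + H) (F(H) = (H + 25)/(H + 11) = (25 + H)/(11 + H))
-1*(-35483) + F(D(-10)) = -1*(-35483) + (25 + 0)/(11 + 0) = 35483 + 25/11 = 390338/11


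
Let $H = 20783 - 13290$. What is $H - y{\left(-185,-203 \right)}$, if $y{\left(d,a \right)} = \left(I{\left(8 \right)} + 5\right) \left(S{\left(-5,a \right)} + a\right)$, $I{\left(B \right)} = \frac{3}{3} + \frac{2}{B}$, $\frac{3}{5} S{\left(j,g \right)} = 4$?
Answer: $\frac{104641}{12} \approx 8720.1$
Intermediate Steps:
$S{\left(j,g \right)} = \frac{20}{3}$ ($S{\left(j,g \right)} = \frac{5}{3} \cdot 4 = \frac{20}{3}$)
$I{\left(B \right)} = 1 + \frac{2}{B}$ ($I{\left(B \right)} = 3 \cdot \frac{1}{3} + \frac{2}{B} = 1 + \frac{2}{B}$)
$y{\left(d,a \right)} = \frac{125}{3} + \frac{25 a}{4}$ ($y{\left(d,a \right)} = \left(\frac{2 + 8}{8} + 5\right) \left(\frac{20}{3} + a\right) = \left(\frac{1}{8} \cdot 10 + 5\right) \left(\frac{20}{3} + a\right) = \left(\frac{5}{4} + 5\right) \left(\frac{20}{3} + a\right) = \frac{25 \left(\frac{20}{3} + a\right)}{4} = \frac{125}{3} + \frac{25 a}{4}$)
$H = 7493$ ($H = 20783 - 13290 = 7493$)
$H - y{\left(-185,-203 \right)} = 7493 - \left(\frac{125}{3} + \frac{25}{4} \left(-203\right)\right) = 7493 - \left(\frac{125}{3} - \frac{5075}{4}\right) = 7493 - - \frac{14725}{12} = 7493 + \frac{14725}{12} = \frac{104641}{12}$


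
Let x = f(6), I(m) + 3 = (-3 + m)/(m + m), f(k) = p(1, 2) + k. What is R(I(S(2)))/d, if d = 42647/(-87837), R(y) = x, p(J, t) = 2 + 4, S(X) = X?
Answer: -1054044/42647 ≈ -24.716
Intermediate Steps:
p(J, t) = 6
f(k) = 6 + k
I(m) = -3 + (-3 + m)/(2*m) (I(m) = -3 + (-3 + m)/(m + m) = -3 + (-3 + m)/((2*m)) = -3 + (-3 + m)*(1/(2*m)) = -3 + (-3 + m)/(2*m))
x = 12 (x = 6 + 6 = 12)
R(y) = 12
d = -42647/87837 (d = 42647*(-1/87837) = -42647/87837 ≈ -0.48552)
R(I(S(2)))/d = 12/(-42647/87837) = 12*(-87837/42647) = -1054044/42647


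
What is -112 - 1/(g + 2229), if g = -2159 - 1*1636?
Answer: -175391/1566 ≈ -112.00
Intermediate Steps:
g = -3795 (g = -2159 - 1636 = -3795)
-112 - 1/(g + 2229) = -112 - 1/(-3795 + 2229) = -112 - 1/(-1566) = -112 - 1*(-1/1566) = -112 + 1/1566 = -175391/1566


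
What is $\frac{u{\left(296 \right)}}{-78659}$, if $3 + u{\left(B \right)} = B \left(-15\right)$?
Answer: $\frac{4443}{78659} \approx 0.056484$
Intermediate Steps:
$u{\left(B \right)} = -3 - 15 B$ ($u{\left(B \right)} = -3 + B \left(-15\right) = -3 - 15 B$)
$\frac{u{\left(296 \right)}}{-78659} = \frac{-3 - 4440}{-78659} = \left(-3 - 4440\right) \left(- \frac{1}{78659}\right) = \left(-4443\right) \left(- \frac{1}{78659}\right) = \frac{4443}{78659}$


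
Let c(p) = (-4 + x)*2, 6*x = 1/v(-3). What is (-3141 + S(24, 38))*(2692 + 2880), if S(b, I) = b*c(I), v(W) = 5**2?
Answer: -464242324/25 ≈ -1.8570e+7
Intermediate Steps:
v(W) = 25
x = 1/150 (x = (1/25)/6 = (1*(1/25))/6 = (1/6)*(1/25) = 1/150 ≈ 0.0066667)
c(p) = -599/75 (c(p) = (-4 + 1/150)*2 = -599/150*2 = -599/75)
S(b, I) = -599*b/75 (S(b, I) = b*(-599/75) = -599*b/75)
(-3141 + S(24, 38))*(2692 + 2880) = (-3141 - 599/75*24)*(2692 + 2880) = (-3141 - 4792/25)*5572 = -83317/25*5572 = -464242324/25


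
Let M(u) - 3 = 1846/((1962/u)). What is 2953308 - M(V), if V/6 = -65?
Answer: 965850725/327 ≈ 2.9537e+6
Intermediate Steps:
V = -390 (V = 6*(-65) = -390)
M(u) = 3 + 923*u/981 (M(u) = 3 + 1846/((1962/u)) = 3 + 1846*(u/1962) = 3 + 923*u/981)
2953308 - M(V) = 2953308 - (3 + (923/981)*(-390)) = 2953308 - (3 - 119990/327) = 2953308 - 1*(-119009/327) = 2953308 + 119009/327 = 965850725/327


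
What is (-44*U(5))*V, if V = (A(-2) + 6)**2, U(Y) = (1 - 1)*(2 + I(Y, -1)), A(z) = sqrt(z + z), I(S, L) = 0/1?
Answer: 0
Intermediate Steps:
I(S, L) = 0 (I(S, L) = 0*1 = 0)
A(z) = sqrt(2)*sqrt(z) (A(z) = sqrt(2*z) = sqrt(2)*sqrt(z))
U(Y) = 0 (U(Y) = (1 - 1)*(2 + 0) = 0*2 = 0)
V = (6 + 2*I)**2 (V = (sqrt(2)*sqrt(-2) + 6)**2 = (sqrt(2)*(I*sqrt(2)) + 6)**2 = (2*I + 6)**2 = (6 + 2*I)**2 ≈ 32.0 + 24.0*I)
(-44*U(5))*V = (-44*0)*(32 + 24*I) = 0*(32 + 24*I) = 0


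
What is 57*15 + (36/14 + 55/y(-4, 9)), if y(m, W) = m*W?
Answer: 215723/252 ≈ 856.04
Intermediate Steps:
y(m, W) = W*m
57*15 + (36/14 + 55/y(-4, 9)) = 57*15 + (36/14 + 55/((9*(-4)))) = 855 + (36*(1/14) + 55/(-36)) = 855 + (18/7 + 55*(-1/36)) = 855 + (18/7 - 55/36) = 855 + 263/252 = 215723/252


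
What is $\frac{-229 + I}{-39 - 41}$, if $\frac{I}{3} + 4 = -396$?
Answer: $\frac{1429}{80} \approx 17.862$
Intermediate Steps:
$I = -1200$ ($I = -12 + 3 \left(-396\right) = -12 - 1188 = -1200$)
$\frac{-229 + I}{-39 - 41} = \frac{-229 - 1200}{-39 - 41} = - \frac{1429}{-80} = \left(-1429\right) \left(- \frac{1}{80}\right) = \frac{1429}{80}$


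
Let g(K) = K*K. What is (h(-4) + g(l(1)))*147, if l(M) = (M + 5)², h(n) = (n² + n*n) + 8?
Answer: 196392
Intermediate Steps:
h(n) = 8 + 2*n² (h(n) = (n² + n²) + 8 = 2*n² + 8 = 8 + 2*n²)
l(M) = (5 + M)²
g(K) = K²
(h(-4) + g(l(1)))*147 = ((8 + 2*(-4)²) + ((5 + 1)²)²)*147 = ((8 + 2*16) + (6²)²)*147 = ((8 + 32) + 36²)*147 = (40 + 1296)*147 = 1336*147 = 196392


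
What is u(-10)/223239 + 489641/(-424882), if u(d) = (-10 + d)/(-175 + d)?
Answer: -4044356086835/3509458613526 ≈ -1.1524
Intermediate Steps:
u(d) = (-10 + d)/(-175 + d)
u(-10)/223239 + 489641/(-424882) = ((-10 - 10)/(-175 - 10))/223239 + 489641/(-424882) = (-20/(-185))*(1/223239) + 489641*(-1/424882) = -1/185*(-20)*(1/223239) - 489641/424882 = (4/37)*(1/223239) - 489641/424882 = 4/8259843 - 489641/424882 = -4044356086835/3509458613526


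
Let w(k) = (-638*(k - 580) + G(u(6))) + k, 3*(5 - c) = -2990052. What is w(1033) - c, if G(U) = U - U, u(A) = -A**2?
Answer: -1284670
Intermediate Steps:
c = 996689 (c = 5 - 1/3*(-2990052) = 5 + 996684 = 996689)
G(U) = 0
w(k) = 370040 - 637*k (w(k) = (-638*(k - 580) + 0) + k = (-638*(-580 + k) + 0) + k = ((370040 - 638*k) + 0) + k = (370040 - 638*k) + k = 370040 - 637*k)
w(1033) - c = (370040 - 637*1033) - 1*996689 = (370040 - 658021) - 996689 = -287981 - 996689 = -1284670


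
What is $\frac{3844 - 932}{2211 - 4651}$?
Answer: $- \frac{364}{305} \approx -1.1934$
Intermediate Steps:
$\frac{3844 - 932}{2211 - 4651} = \frac{2912}{-2440} = 2912 \left(- \frac{1}{2440}\right) = - \frac{364}{305}$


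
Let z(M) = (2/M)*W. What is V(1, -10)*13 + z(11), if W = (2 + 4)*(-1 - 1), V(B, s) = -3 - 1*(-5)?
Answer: 262/11 ≈ 23.818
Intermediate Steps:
V(B, s) = 2 (V(B, s) = -3 + 5 = 2)
W = -12 (W = 6*(-2) = -12)
z(M) = -24/M (z(M) = (2/M)*(-12) = -24/M)
V(1, -10)*13 + z(11) = 2*13 - 24/11 = 26 - 24*1/11 = 26 - 24/11 = 262/11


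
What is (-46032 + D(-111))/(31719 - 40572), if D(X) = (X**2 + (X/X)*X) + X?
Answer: 11311/2951 ≈ 3.8329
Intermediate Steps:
D(X) = X**2 + 2*X (D(X) = (X**2 + 1*X) + X = (X**2 + X) + X = (X + X**2) + X = X**2 + 2*X)
(-46032 + D(-111))/(31719 - 40572) = (-46032 - 111*(2 - 111))/(31719 - 40572) = (-46032 - 111*(-109))/(-8853) = (-46032 + 12099)*(-1/8853) = -33933*(-1/8853) = 11311/2951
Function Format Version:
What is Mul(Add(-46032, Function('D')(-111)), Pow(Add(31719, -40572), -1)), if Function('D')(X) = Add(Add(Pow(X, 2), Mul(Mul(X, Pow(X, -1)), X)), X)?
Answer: Rational(11311, 2951) ≈ 3.8329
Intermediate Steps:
Function('D')(X) = Add(Pow(X, 2), Mul(2, X)) (Function('D')(X) = Add(Add(Pow(X, 2), Mul(1, X)), X) = Add(Add(Pow(X, 2), X), X) = Add(Add(X, Pow(X, 2)), X) = Add(Pow(X, 2), Mul(2, X)))
Mul(Add(-46032, Function('D')(-111)), Pow(Add(31719, -40572), -1)) = Mul(Add(-46032, Mul(-111, Add(2, -111))), Pow(Add(31719, -40572), -1)) = Mul(Add(-46032, Mul(-111, -109)), Pow(-8853, -1)) = Mul(Add(-46032, 12099), Rational(-1, 8853)) = Mul(-33933, Rational(-1, 8853)) = Rational(11311, 2951)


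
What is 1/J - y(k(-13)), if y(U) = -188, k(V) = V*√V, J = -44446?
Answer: 8355847/44446 ≈ 188.00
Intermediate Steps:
k(V) = V^(3/2)
1/J - y(k(-13)) = 1/(-44446) - 1*(-188) = -1/44446 + 188 = 8355847/44446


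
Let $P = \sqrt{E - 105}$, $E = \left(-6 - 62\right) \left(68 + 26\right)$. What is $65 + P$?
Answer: $65 + i \sqrt{6497} \approx 65.0 + 80.604 i$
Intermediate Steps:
$E = -6392$ ($E = \left(-68\right) 94 = -6392$)
$P = i \sqrt{6497}$ ($P = \sqrt{-6392 - 105} = \sqrt{-6497} = i \sqrt{6497} \approx 80.604 i$)
$65 + P = 65 + i \sqrt{6497}$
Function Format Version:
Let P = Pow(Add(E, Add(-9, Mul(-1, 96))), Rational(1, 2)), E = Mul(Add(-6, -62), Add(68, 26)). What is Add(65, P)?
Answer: Add(65, Mul(I, Pow(6497, Rational(1, 2)))) ≈ Add(65.000, Mul(80.604, I))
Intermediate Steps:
E = -6392 (E = Mul(-68, 94) = -6392)
P = Mul(I, Pow(6497, Rational(1, 2))) (P = Pow(Add(-6392, Add(-9, Mul(-1, 96))), Rational(1, 2)) = Pow(Add(-6392, Add(-9, -96)), Rational(1, 2)) = Pow(Add(-6392, -105), Rational(1, 2)) = Pow(-6497, Rational(1, 2)) = Mul(I, Pow(6497, Rational(1, 2))) ≈ Mul(80.604, I))
Add(65, P) = Add(65, Mul(I, Pow(6497, Rational(1, 2))))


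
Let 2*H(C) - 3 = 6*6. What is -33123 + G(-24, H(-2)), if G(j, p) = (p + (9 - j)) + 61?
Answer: -66019/2 ≈ -33010.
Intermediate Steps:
H(C) = 39/2 (H(C) = 3/2 + (6*6)/2 = 3/2 + (1/2)*36 = 3/2 + 18 = 39/2)
G(j, p) = 70 + p - j (G(j, p) = (9 + p - j) + 61 = 70 + p - j)
-33123 + G(-24, H(-2)) = -33123 + (70 + 39/2 - 1*(-24)) = -33123 + (70 + 39/2 + 24) = -33123 + 227/2 = -66019/2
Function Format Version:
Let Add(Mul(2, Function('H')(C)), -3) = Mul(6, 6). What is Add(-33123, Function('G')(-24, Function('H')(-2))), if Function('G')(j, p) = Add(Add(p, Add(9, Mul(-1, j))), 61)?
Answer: Rational(-66019, 2) ≈ -33010.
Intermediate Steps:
Function('H')(C) = Rational(39, 2) (Function('H')(C) = Add(Rational(3, 2), Mul(Rational(1, 2), Mul(6, 6))) = Add(Rational(3, 2), Mul(Rational(1, 2), 36)) = Add(Rational(3, 2), 18) = Rational(39, 2))
Function('G')(j, p) = Add(70, p, Mul(-1, j)) (Function('G')(j, p) = Add(Add(9, p, Mul(-1, j)), 61) = Add(70, p, Mul(-1, j)))
Add(-33123, Function('G')(-24, Function('H')(-2))) = Add(-33123, Add(70, Rational(39, 2), Mul(-1, -24))) = Add(-33123, Add(70, Rational(39, 2), 24)) = Add(-33123, Rational(227, 2)) = Rational(-66019, 2)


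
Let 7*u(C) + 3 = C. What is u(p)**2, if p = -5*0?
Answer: 9/49 ≈ 0.18367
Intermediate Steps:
p = 0
u(C) = -3/7 + C/7
u(p)**2 = (-3/7 + (1/7)*0)**2 = (-3/7 + 0)**2 = (-3/7)**2 = 9/49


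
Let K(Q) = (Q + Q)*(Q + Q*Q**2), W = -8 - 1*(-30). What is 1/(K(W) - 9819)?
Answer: 1/459661 ≈ 2.1755e-6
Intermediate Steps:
W = 22 (W = -8 + 30 = 22)
K(Q) = 2*Q*(Q + Q**3) (K(Q) = (2*Q)*(Q + Q**3) = 2*Q*(Q + Q**3))
1/(K(W) - 9819) = 1/(2*22**2*(1 + 22**2) - 9819) = 1/(2*484*(1 + 484) - 9819) = 1/(2*484*485 - 9819) = 1/(469480 - 9819) = 1/459661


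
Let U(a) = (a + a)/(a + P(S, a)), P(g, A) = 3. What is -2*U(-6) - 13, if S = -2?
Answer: -21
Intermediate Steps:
U(a) = 2*a/(3 + a) (U(a) = (a + a)/(a + 3) = (2*a)/(3 + a) = 2*a/(3 + a))
-2*U(-6) - 13 = -4*(-6)/(3 - 6) - 13 = -4*(-6)/(-3) - 13 = -4*(-6)*(-1)/3 - 13 = -2*4 - 13 = -8 - 13 = -21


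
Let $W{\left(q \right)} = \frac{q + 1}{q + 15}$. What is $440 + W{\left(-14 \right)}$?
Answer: $427$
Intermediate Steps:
$W{\left(q \right)} = \frac{1 + q}{15 + q}$
$440 + W{\left(-14 \right)} = 440 + \frac{1 - 14}{15 - 14} = 440 + 1^{-1} \left(-13\right) = 440 + 1 \left(-13\right) = 440 - 13 = 427$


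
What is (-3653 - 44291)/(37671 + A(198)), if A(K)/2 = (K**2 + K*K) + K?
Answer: -3688/14991 ≈ -0.24601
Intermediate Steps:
A(K) = 2*K + 4*K**2 (A(K) = 2*((K**2 + K*K) + K) = 2*((K**2 + K**2) + K) = 2*(2*K**2 + K) = 2*(K + 2*K**2) = 2*K + 4*K**2)
(-3653 - 44291)/(37671 + A(198)) = (-3653 - 44291)/(37671 + 2*198*(1 + 2*198)) = -47944/(37671 + 2*198*(1 + 396)) = -47944/(37671 + 2*198*397) = -47944/(37671 + 157212) = -47944/194883 = -47944*1/194883 = -3688/14991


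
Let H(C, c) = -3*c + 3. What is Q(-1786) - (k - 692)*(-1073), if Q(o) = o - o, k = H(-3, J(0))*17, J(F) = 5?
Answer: -961408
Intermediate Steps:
H(C, c) = 3 - 3*c
k = -204 (k = (3 - 3*5)*17 = (3 - 15)*17 = -12*17 = -204)
Q(o) = 0
Q(-1786) - (k - 692)*(-1073) = 0 - (-204 - 692)*(-1073) = 0 - (-896)*(-1073) = 0 - 1*961408 = 0 - 961408 = -961408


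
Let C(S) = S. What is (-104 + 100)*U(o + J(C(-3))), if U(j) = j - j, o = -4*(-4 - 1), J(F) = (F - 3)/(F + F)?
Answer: 0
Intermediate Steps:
J(F) = (-3 + F)/(2*F) (J(F) = (-3 + F)/((2*F)) = (-3 + F)*(1/(2*F)) = (-3 + F)/(2*F))
o = 20 (o = -4*(-5) = 20)
U(j) = 0
(-104 + 100)*U(o + J(C(-3))) = (-104 + 100)*0 = -4*0 = 0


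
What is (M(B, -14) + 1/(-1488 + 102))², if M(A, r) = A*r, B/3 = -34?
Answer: 3917260348849/1920996 ≈ 2.0392e+6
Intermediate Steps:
B = -102 (B = 3*(-34) = -102)
(M(B, -14) + 1/(-1488 + 102))² = (-102*(-14) + 1/(-1488 + 102))² = (1428 + 1/(-1386))² = (1428 - 1/1386)² = (1979207/1386)² = 3917260348849/1920996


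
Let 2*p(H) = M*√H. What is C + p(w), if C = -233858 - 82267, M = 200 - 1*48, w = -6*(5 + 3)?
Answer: -316125 + 304*I*√3 ≈ -3.1613e+5 + 526.54*I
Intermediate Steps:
w = -48 (w = -6*8 = -48)
M = 152 (M = 200 - 48 = 152)
C = -316125
p(H) = 76*√H (p(H) = (152*√H)/2 = 76*√H)
C + p(w) = -316125 + 76*√(-48) = -316125 + 76*(4*I*√3) = -316125 + 304*I*√3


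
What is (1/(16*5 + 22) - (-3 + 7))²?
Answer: 165649/10404 ≈ 15.922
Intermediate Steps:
(1/(16*5 + 22) - (-3 + 7))² = (1/(80 + 22) - 1*4)² = (1/102 - 4)² = (-407/102)² = 165649/10404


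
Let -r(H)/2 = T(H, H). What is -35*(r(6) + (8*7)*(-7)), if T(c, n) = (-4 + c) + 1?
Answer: 13930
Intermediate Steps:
T(c, n) = -3 + c
r(H) = 6 - 2*H (r(H) = -2*(-3 + H) = 6 - 2*H)
-35*(r(6) + (8*7)*(-7)) = -35*((6 - 2*6) + (8*7)*(-7)) = -35*((6 - 12) + 56*(-7)) = -35*(-6 - 392) = -35*(-398) = 13930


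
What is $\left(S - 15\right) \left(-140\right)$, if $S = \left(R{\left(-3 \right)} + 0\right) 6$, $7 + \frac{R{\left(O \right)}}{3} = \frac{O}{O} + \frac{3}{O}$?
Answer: $19740$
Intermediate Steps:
$R{\left(O \right)} = -18 + \frac{9}{O}$ ($R{\left(O \right)} = -21 + 3 \left(\frac{O}{O} + \frac{3}{O}\right) = -21 + 3 \left(1 + \frac{3}{O}\right) = -21 + \left(3 + \frac{9}{O}\right) = -18 + \frac{9}{O}$)
$S = -126$ ($S = \left(\left(-18 + \frac{9}{-3}\right) + 0\right) 6 = \left(\left(-18 + 9 \left(- \frac{1}{3}\right)\right) + 0\right) 6 = \left(\left(-18 - 3\right) + 0\right) 6 = \left(-21 + 0\right) 6 = \left(-21\right) 6 = -126$)
$\left(S - 15\right) \left(-140\right) = \left(-126 - 15\right) \left(-140\right) = \left(-141\right) \left(-140\right) = 19740$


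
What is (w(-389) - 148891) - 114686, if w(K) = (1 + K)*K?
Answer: -112645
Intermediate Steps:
w(K) = K*(1 + K)
(w(-389) - 148891) - 114686 = (-389*(1 - 389) - 148891) - 114686 = (-389*(-388) - 148891) - 114686 = (150932 - 148891) - 114686 = 2041 - 114686 = -112645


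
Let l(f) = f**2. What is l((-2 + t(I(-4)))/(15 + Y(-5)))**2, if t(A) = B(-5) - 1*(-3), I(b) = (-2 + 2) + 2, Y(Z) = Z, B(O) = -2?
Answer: 1/10000 ≈ 0.00010000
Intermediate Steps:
I(b) = 2 (I(b) = 0 + 2 = 2)
t(A) = 1 (t(A) = -2 - 1*(-3) = -2 + 3 = 1)
l((-2 + t(I(-4)))/(15 + Y(-5)))**2 = (((-2 + 1)/(15 - 5))**2)**2 = ((-1/10)**2)**2 = (1/100)**2 = 1/10000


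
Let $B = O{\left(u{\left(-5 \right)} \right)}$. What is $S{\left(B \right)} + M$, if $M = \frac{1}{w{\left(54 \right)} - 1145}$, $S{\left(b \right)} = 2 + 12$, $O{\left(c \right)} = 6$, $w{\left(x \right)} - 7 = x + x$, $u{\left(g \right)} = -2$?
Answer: $\frac{14419}{1030} \approx 13.999$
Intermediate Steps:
$w{\left(x \right)} = 7 + 2 x$ ($w{\left(x \right)} = 7 + \left(x + x\right) = 7 + 2 x$)
$B = 6$
$S{\left(b \right)} = 14$
$M = - \frac{1}{1030}$ ($M = \frac{1}{\left(7 + 2 \cdot 54\right) - 1145} = \frac{1}{\left(7 + 108\right) - 1145} = \frac{1}{115 - 1145} = \frac{1}{-1030} = - \frac{1}{1030} \approx -0.00097087$)
$S{\left(B \right)} + M = 14 - \frac{1}{1030} = \frac{14419}{1030}$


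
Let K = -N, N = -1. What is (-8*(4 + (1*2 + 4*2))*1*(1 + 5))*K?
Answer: -672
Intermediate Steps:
K = 1 (K = -1*(-1) = 1)
(-8*(4 + (1*2 + 4*2))*1*(1 + 5))*K = -8*(4 + (1*2 + 4*2))*1*(1 + 5)*1 = -8*(4 + (2 + 8))*1*6*1 = -8*(4 + 10)*6*1 = -112*6*1 = -8*84*1 = -672*1 = -672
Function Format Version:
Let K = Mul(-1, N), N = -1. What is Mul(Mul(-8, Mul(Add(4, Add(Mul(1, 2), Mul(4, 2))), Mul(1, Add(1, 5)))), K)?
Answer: -672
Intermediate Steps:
K = 1 (K = Mul(-1, -1) = 1)
Mul(Mul(-8, Mul(Add(4, Add(Mul(1, 2), Mul(4, 2))), Mul(1, Add(1, 5)))), K) = Mul(Mul(-8, Mul(Add(4, Add(Mul(1, 2), Mul(4, 2))), Mul(1, Add(1, 5)))), 1) = Mul(Mul(-8, Mul(Add(4, Add(2, 8)), Mul(1, 6))), 1) = Mul(Mul(-8, Mul(Add(4, 10), 6)), 1) = Mul(Mul(-8, Mul(14, 6)), 1) = Mul(Mul(-8, 84), 1) = Mul(-672, 1) = -672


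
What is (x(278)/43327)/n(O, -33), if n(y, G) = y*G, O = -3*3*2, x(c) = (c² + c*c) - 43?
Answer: 154525/25736238 ≈ 0.0060042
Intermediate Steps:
x(c) = -43 + 2*c² (x(c) = (c² + c²) - 43 = 2*c² - 43 = -43 + 2*c²)
O = -18 (O = -9*2 = -18)
n(y, G) = G*y
(x(278)/43327)/n(O, -33) = ((-43 + 2*278²)/43327)/((-33*(-18))) = ((-43 + 2*77284)*(1/43327))/594 = ((-43 + 154568)*(1/43327))*(1/594) = (154525*(1/43327))*(1/594) = (154525/43327)*(1/594) = 154525/25736238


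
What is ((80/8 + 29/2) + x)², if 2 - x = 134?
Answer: 46225/4 ≈ 11556.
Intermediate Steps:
x = -132 (x = 2 - 1*134 = 2 - 134 = -132)
((80/8 + 29/2) + x)² = ((80/8 + 29/2) - 132)² = ((80*(⅛) + 29*(½)) - 132)² = ((10 + 29/2) - 132)² = (49/2 - 132)² = (-215/2)² = 46225/4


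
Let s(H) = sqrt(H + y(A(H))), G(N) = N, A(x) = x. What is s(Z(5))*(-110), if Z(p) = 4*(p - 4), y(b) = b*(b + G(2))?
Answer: -220*sqrt(7) ≈ -582.07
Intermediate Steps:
y(b) = b*(2 + b) (y(b) = b*(b + 2) = b*(2 + b))
Z(p) = -16 + 4*p (Z(p) = 4*(-4 + p) = -16 + 4*p)
s(H) = sqrt(H + H*(2 + H))
s(Z(5))*(-110) = sqrt((-16 + 4*5)*(3 + (-16 + 4*5)))*(-110) = sqrt((-16 + 20)*(3 + (-16 + 20)))*(-110) = sqrt(4*(3 + 4))*(-110) = sqrt(4*7)*(-110) = sqrt(28)*(-110) = (2*sqrt(7))*(-110) = -220*sqrt(7)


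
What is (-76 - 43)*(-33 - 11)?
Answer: 5236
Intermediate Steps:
(-76 - 43)*(-33 - 11) = -119*(-44) = 5236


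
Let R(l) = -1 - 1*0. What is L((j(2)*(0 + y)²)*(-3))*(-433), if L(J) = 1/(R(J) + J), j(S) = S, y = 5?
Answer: 433/151 ≈ 2.8675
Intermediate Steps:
R(l) = -1 (R(l) = -1 + 0 = -1)
L(J) = 1/(-1 + J)
L((j(2)*(0 + y)²)*(-3))*(-433) = -433/(-1 + (2*(0 + 5)²)*(-3)) = -433/(-1 + (2*5²)*(-3)) = -433/(-1 + (2*25)*(-3)) = -433/(-1 + 50*(-3)) = -433/(-1 - 150) = -433/(-151) = -1/151*(-433) = 433/151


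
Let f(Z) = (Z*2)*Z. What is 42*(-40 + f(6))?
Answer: 1344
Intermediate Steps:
f(Z) = 2*Z**2 (f(Z) = (2*Z)*Z = 2*Z**2)
42*(-40 + f(6)) = 42*(-40 + 2*6**2) = 42*(-40 + 2*36) = 42*(-40 + 72) = 42*32 = 1344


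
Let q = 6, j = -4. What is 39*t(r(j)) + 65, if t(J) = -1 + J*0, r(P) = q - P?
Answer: 26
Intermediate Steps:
r(P) = 6 - P
t(J) = -1 (t(J) = -1 + 0 = -1)
39*t(r(j)) + 65 = 39*(-1) + 65 = -39 + 65 = 26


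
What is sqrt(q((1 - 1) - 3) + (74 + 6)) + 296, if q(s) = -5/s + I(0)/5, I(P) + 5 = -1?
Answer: 296 + sqrt(18105)/15 ≈ 304.97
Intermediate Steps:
I(P) = -6 (I(P) = -5 - 1 = -6)
q(s) = -6/5 - 5/s (q(s) = -5/s - 6/5 = -6/5 - 5/s)
sqrt(q((1 - 1) - 3) + (74 + 6)) + 296 = sqrt((-6/5 - 5/((1 - 1) - 3)) + (74 + 6)) + 296 = sqrt((-6/5 - 5/(0 - 3)) + 80) + 296 = sqrt((-6/5 - 5/(-3)) + 80) + 296 = sqrt((-6/5 - 5*(-1/3)) + 80) + 296 = sqrt((-6/5 + 5/3) + 80) + 296 = sqrt(7/15 + 80) + 296 = sqrt(1207/15) + 296 = sqrt(18105)/15 + 296 = 296 + sqrt(18105)/15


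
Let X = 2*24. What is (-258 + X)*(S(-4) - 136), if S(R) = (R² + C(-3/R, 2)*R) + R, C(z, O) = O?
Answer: 27720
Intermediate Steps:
X = 48
S(R) = R² + 3*R (S(R) = (R² + 2*R) + R = R² + 3*R)
(-258 + X)*(S(-4) - 136) = (-258 + 48)*(-4*(3 - 4) - 136) = -210*(-4*(-1) - 136) = -210*(4 - 136) = -210*(-132) = 27720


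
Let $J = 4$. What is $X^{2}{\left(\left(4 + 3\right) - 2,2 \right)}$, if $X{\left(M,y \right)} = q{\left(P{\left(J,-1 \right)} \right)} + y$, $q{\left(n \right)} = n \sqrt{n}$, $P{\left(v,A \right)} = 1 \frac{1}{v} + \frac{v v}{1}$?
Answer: $\frac{274881}{64} + \frac{65 \sqrt{65}}{2} \approx 4557.0$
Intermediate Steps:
$P{\left(v,A \right)} = \frac{1}{v} + v^{2}$ ($P{\left(v,A \right)} = \frac{1}{v} + v^{2} \cdot 1 = \frac{1}{v} + v^{2}$)
$q{\left(n \right)} = n^{\frac{3}{2}}$
$X{\left(M,y \right)} = y + \frac{65 \sqrt{65}}{8}$ ($X{\left(M,y \right)} = \left(\frac{1 + 4^{3}}{4}\right)^{\frac{3}{2}} + y = \left(\frac{1 + 64}{4}\right)^{\frac{3}{2}} + y = \left(\frac{1}{4} \cdot 65\right)^{\frac{3}{2}} + y = \left(\frac{65}{4}\right)^{\frac{3}{2}} + y = \frac{65 \sqrt{65}}{8} + y = y + \frac{65 \sqrt{65}}{8}$)
$X^{2}{\left(\left(4 + 3\right) - 2,2 \right)} = \left(2 + \frac{65 \sqrt{65}}{8}\right)^{2}$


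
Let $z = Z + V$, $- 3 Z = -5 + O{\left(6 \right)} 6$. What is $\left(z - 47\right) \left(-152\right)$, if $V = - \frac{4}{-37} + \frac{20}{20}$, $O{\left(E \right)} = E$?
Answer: $\frac{948632}{111} \approx 8546.2$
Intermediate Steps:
$V = \frac{41}{37}$ ($V = \left(-4\right) \left(- \frac{1}{37}\right) + 20 \cdot \frac{1}{20} = \frac{4}{37} + 1 = \frac{41}{37} \approx 1.1081$)
$Z = - \frac{31}{3}$ ($Z = - \frac{-5 + 6 \cdot 6}{3} = - \frac{-5 + 36}{3} = \left(- \frac{1}{3}\right) 31 = - \frac{31}{3} \approx -10.333$)
$z = - \frac{1024}{111}$ ($z = - \frac{31}{3} + \frac{41}{37} = - \frac{1024}{111} \approx -9.2252$)
$\left(z - 47\right) \left(-152\right) = \left(- \frac{1024}{111} - 47\right) \left(-152\right) = \left(- \frac{6241}{111}\right) \left(-152\right) = \frac{948632}{111}$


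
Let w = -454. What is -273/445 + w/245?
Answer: -53783/21805 ≈ -2.4665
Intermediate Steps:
-273/445 + w/245 = -273/445 - 454/245 = -53783/21805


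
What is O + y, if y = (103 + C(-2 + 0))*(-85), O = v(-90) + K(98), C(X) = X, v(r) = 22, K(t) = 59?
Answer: -8504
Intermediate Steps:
O = 81 (O = 22 + 59 = 81)
y = -8585 (y = (103 + (-2 + 0))*(-85) = (103 - 2)*(-85) = 101*(-85) = -8585)
O + y = 81 - 8585 = -8504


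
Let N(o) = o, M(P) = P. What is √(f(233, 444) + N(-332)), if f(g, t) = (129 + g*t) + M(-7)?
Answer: √103242 ≈ 321.31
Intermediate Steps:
f(g, t) = 122 + g*t (f(g, t) = (129 + g*t) - 7 = 122 + g*t)
√(f(233, 444) + N(-332)) = √((122 + 233*444) - 332) = √((122 + 103452) - 332) = √(103574 - 332) = √103242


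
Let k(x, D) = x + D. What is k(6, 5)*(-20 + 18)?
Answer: -22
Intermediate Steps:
k(x, D) = D + x
k(6, 5)*(-20 + 18) = (5 + 6)*(-20 + 18) = 11*(-2) = -22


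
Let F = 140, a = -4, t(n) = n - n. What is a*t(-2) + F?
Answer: 140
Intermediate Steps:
t(n) = 0
a*t(-2) + F = -4*0 + 140 = 0 + 140 = 140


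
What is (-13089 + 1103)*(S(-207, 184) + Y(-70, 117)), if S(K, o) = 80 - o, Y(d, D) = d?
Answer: 2085564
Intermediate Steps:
(-13089 + 1103)*(S(-207, 184) + Y(-70, 117)) = (-13089 + 1103)*((80 - 1*184) - 70) = -11986*((80 - 184) - 70) = -11986*(-104 - 70) = -11986*(-174) = 2085564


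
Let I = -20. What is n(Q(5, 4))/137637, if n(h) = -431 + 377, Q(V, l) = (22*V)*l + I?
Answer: -6/15293 ≈ -0.00039234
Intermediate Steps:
Q(V, l) = -20 + 22*V*l (Q(V, l) = (22*V)*l - 20 = 22*V*l - 20 = -20 + 22*V*l)
n(h) = -54
n(Q(5, 4))/137637 = -54/137637 = -54*1/137637 = -6/15293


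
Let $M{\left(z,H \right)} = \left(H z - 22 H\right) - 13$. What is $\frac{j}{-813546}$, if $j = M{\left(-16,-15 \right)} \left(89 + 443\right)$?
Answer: $- \frac{148162}{406773} \approx -0.36424$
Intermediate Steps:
$M{\left(z,H \right)} = -13 - 22 H + H z$ ($M{\left(z,H \right)} = \left(- 22 H + H z\right) - 13 = -13 - 22 H + H z$)
$j = 296324$ ($j = \left(-13 - -330 - -240\right) \left(89 + 443\right) = \left(-13 + 330 + 240\right) 532 = 557 \cdot 532 = 296324$)
$\frac{j}{-813546} = \frac{296324}{-813546} = 296324 \left(- \frac{1}{813546}\right) = - \frac{148162}{406773}$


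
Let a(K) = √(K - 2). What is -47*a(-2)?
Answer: -94*I ≈ -94.0*I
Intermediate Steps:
a(K) = √(-2 + K)
-47*a(-2) = -47*√(-2 - 2) = -94*I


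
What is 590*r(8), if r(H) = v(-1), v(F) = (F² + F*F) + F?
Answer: 590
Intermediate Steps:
v(F) = F + 2*F² (v(F) = (F² + F²) + F = 2*F² + F = F + 2*F²)
r(H) = 1 (r(H) = -(1 + 2*(-1)) = -(1 - 2) = -1*(-1) = 1)
590*r(8) = 590*1 = 590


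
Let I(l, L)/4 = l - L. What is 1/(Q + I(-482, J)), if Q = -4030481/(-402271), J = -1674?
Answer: 402271/1922058609 ≈ 0.00020929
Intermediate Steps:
Q = 4030481/402271 (Q = -4030481*(-1/402271) = 4030481/402271 ≈ 10.019)
I(l, L) = -4*L + 4*l (I(l, L) = 4*(l - L) = -4*L + 4*l)
1/(Q + I(-482, J)) = 1/(4030481/402271 + (-4*(-1674) + 4*(-482))) = 1/(4030481/402271 + (6696 - 1928)) = 1/(4030481/402271 + 4768) = 1/(1922058609/402271) = 402271/1922058609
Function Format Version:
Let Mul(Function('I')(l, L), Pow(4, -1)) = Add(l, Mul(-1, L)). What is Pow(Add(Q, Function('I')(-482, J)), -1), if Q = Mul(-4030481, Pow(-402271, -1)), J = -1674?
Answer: Rational(402271, 1922058609) ≈ 0.00020929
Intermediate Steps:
Q = Rational(4030481, 402271) (Q = Mul(-4030481, Rational(-1, 402271)) = Rational(4030481, 402271) ≈ 10.019)
Function('I')(l, L) = Add(Mul(-4, L), Mul(4, l)) (Function('I')(l, L) = Mul(4, Add(l, Mul(-1, L))) = Add(Mul(-4, L), Mul(4, l)))
Pow(Add(Q, Function('I')(-482, J)), -1) = Pow(Add(Rational(4030481, 402271), Add(Mul(-4, -1674), Mul(4, -482))), -1) = Pow(Add(Rational(4030481, 402271), Add(6696, -1928)), -1) = Pow(Add(Rational(4030481, 402271), 4768), -1) = Pow(Rational(1922058609, 402271), -1) = Rational(402271, 1922058609)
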